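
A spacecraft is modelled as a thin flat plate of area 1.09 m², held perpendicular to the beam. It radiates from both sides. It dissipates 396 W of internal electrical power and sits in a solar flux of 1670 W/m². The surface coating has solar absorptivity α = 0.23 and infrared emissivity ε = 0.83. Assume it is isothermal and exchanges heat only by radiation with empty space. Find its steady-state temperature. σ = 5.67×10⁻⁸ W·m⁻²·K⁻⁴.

At steady state, absorbed solar power + internal power = radiated power.
Absorbed: α·S·A_cross = 0.23·1670·1.090 = 418.7 W (cross-section A).
Total input = 418.7 + 396 = 814.7 W.
Radiated: εσ·A_surf·T⁴ with A_surf = 2A = 2.180 m².
T⁴ = 814.7/(0.83·5.67×10⁻⁸·2.180) = 7.941×10⁹ K⁴.

T ≈ 299 K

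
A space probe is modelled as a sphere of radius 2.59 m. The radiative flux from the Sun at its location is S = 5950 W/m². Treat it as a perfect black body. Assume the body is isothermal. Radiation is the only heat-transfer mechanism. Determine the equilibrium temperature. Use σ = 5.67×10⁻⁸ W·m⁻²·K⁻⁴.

At equilibrium, absorbed power = emitted power.
Absorbing cross-section = πr² = 21.07 m²; emitting surface = 4πr² = 84.30 m² (ratio 4).
S·A_cross = εσ·A_surf·T⁴  ⇒  T⁴ = S/(4σ).
T⁴ = 1.00·5950/(4·5.67×10⁻⁸) = 2.623×10¹⁰ K⁴.
T = (2.623×10¹⁰)^(1/4).

T ≈ 402 K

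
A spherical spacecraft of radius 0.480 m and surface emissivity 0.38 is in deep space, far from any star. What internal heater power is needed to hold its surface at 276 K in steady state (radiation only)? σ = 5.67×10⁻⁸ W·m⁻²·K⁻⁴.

P = εσ·4πr²·T⁴.
4πr² = 2.895 m²; T⁴ = 5.803×10⁹ K⁴.
P = 0.38·5.67×10⁻⁸·2.895·5.803×10⁹.

P ≈ 362 W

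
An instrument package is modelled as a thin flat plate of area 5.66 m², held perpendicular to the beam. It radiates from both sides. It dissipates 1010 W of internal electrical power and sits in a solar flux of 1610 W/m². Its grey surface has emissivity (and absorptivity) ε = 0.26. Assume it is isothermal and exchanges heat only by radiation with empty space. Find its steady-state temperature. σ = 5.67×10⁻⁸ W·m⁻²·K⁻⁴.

T ≈ 377 K

At steady state, absorbed solar power + internal power = radiated power.
Absorbed: α·S·A_cross = 0.26·1610·5.660 = 2369 W (cross-section A).
Total input = 2369 + 1010 = 3379 W.
Radiated: εσ·A_surf·T⁴ with A_surf = 2A = 11.32 m².
T⁴ = 3379/(0.26·5.67×10⁻⁸·11.32) = 2.025×10¹⁰ K⁴.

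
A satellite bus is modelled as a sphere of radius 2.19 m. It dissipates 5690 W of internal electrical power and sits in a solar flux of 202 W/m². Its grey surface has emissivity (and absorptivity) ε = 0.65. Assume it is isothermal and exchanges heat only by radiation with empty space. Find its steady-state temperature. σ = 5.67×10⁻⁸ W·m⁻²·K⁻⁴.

At steady state, absorbed solar power + internal power = radiated power.
Absorbed: α·S·A_cross = 0.65·202·15.07 = 1978 W (cross-section πr²).
Total input = 1978 + 5690 = 7668 W.
Radiated: εσ·A_surf·T⁴ with A_surf = 4πr² = 60.27 m².
T⁴ = 7668/(0.65·5.67×10⁻⁸·60.27) = 3.452×10⁹ K⁴.

T ≈ 242 K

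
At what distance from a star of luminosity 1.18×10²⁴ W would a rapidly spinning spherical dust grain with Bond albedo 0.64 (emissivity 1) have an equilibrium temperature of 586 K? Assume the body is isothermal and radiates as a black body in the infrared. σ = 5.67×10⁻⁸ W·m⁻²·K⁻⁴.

d ≈ 1.12×10⁹ m

For an isothermal black-emitting sphere, (1−a)S·πr² = σ·4πr²·T⁴ ⇒ S = 4σT⁴/(1−a).
S = 4·5.67×10⁻⁸·(586)⁴/0.360 = 74290 W/m².
Flux falls as S = L/(4πd²), so d = √(L/(4πS)) = √(1.18×10²⁴/(4π·74290)).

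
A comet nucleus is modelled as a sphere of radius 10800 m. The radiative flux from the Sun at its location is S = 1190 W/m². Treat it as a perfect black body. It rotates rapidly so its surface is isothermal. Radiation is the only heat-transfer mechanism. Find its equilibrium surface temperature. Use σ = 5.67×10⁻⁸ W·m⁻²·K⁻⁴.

At equilibrium, absorbed power = emitted power.
Absorbing cross-section = πr² = 3.664×10⁸ m²; emitting surface = 4πr² = 1.466×10⁹ m² (ratio 4).
S·A_cross = εσ·A_surf·T⁴  ⇒  T⁴ = S/(4σ).
T⁴ = 1.00·1190/(4·5.67×10⁻⁸) = 5.247×10⁹ K⁴.
T = (5.247×10⁹)^(1/4).

T ≈ 269 K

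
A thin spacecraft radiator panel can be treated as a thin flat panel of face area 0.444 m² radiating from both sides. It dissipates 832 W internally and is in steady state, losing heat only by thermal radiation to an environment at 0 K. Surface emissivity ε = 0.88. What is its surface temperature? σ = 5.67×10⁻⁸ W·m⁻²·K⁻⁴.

T ≈ 370 K

Steady state: internal power = radiated power, P = εσA T⁴.
Radiating area A = 2·0.444 = 0.8880 m².
T⁴ = P/(εσA) = 832/(0.88·5.67×10⁻⁸·0.8880) = 1.878×10¹⁰ K⁴.
T = (1.878×10¹⁰)^(1/4).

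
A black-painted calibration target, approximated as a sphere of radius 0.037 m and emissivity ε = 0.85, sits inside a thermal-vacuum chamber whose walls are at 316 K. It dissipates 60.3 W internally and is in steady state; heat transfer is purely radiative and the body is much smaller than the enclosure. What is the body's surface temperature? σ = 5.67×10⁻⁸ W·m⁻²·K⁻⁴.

T ≈ 536 K

For a small grey body in a large enclosure, net radiated power = εσA(T⁴ − T_w⁴).
Steady state: P = εσA(T⁴ − T_w⁴) with A = 4πr² = 0.01720 m².
T⁴ = P/(εσA) + T_w⁴ = 60.3/(0.85·5.67×10⁻⁸·0.01720) + (316)⁴
    = 7.273×10¹⁰ + 9.971×10⁹ = 8.270×10¹⁰ K⁴.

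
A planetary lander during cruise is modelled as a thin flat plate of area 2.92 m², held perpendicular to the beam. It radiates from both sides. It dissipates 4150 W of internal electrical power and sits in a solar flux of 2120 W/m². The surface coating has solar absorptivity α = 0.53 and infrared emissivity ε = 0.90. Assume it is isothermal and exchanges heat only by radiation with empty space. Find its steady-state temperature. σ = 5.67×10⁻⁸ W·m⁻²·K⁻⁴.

T ≈ 397 K

At steady state, absorbed solar power + internal power = radiated power.
Absorbed: α·S·A_cross = 0.53·2120·2.920 = 3281 W (cross-section A).
Total input = 3281 + 4150 = 7431 W.
Radiated: εσ·A_surf·T⁴ with A_surf = 2A = 5.840 m².
T⁴ = 7431/(0.90·5.67×10⁻⁸·5.840) = 2.493×10¹⁰ K⁴.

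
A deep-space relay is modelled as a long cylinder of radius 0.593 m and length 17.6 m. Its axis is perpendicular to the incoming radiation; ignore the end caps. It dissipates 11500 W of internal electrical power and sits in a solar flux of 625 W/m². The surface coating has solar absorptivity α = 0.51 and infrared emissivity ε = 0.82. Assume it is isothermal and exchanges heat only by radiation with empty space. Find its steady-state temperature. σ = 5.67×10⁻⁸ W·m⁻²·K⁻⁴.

T ≈ 278 K

At steady state, absorbed solar power + internal power = radiated power.
Absorbed: α·S·A_cross = 0.51·625·20.87 = 6653 W (cross-section 2rL).
Total input = 6653 + 11500 = 18150 W.
Radiated: εσ·A_surf·T⁴ with A_surf = 2πrL = 65.58 m².
T⁴ = 18150/(0.82·5.67×10⁻⁸·65.58) = 5.954×10⁹ K⁴.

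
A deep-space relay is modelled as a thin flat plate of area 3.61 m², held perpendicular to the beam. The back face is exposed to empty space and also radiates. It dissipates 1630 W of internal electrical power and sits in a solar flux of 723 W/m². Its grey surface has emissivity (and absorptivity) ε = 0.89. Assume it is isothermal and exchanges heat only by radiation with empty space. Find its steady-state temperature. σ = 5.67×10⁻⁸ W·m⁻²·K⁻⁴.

T ≈ 323 K

At steady state, absorbed solar power + internal power = radiated power.
Absorbed: α·S·A_cross = 0.89·723·3.610 = 2323 W (cross-section A).
Total input = 2323 + 1630 = 3953 W.
Radiated: εσ·A_surf·T⁴ with A_surf = 2A = 7.220 m².
T⁴ = 3953/(0.89·5.67×10⁻⁸·7.220) = 1.085×10¹⁰ K⁴.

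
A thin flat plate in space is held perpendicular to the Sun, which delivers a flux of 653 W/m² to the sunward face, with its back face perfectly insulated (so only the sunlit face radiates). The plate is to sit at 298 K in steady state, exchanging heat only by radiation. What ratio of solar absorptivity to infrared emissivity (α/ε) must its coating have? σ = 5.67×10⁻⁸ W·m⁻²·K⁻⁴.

α/ε ≈ 0.685

Balance: αS·A = εσ·1A·T⁴ ⇒ α/ε = σT⁴/S.
α/ε = 5.67×10⁻⁸·(298)⁴/653 = 5.67×10⁻⁸·7.886×10⁹/653.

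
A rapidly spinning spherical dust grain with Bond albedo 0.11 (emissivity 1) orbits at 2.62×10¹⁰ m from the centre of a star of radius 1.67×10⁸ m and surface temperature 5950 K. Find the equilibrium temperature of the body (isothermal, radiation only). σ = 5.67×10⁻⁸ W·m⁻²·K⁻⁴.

The star's surface emits σT_*⁴; at distance d the flux is S = σT_*⁴(R_*/d)².
S = 5.67×10⁻⁸·(5950)⁴·(1.67×10⁸/2.62×10¹⁰)² = 2887 W/m².
For an isothermal sphere T⁴ = (1−a)S/(4σ) = 1.133×10¹⁰ K⁴.

T ≈ 326 K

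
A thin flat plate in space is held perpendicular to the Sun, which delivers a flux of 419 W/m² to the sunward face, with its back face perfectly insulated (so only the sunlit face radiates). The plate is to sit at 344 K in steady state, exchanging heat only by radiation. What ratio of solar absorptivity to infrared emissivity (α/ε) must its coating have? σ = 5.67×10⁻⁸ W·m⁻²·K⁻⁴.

α/ε ≈ 1.89

Balance: αS·A = εσ·1A·T⁴ ⇒ α/ε = σT⁴/S.
α/ε = 5.67×10⁻⁸·(344)⁴/419 = 5.67×10⁻⁸·1.400×10¹⁰/419.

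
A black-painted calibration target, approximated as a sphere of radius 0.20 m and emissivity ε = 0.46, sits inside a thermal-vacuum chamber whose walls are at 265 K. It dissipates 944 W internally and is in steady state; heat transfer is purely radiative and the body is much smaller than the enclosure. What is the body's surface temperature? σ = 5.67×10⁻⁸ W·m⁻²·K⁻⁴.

T ≈ 527 K

For a small grey body in a large enclosure, net radiated power = εσA(T⁴ − T_w⁴).
Steady state: P = εσA(T⁴ − T_w⁴) with A = 4πr² = 0.5027 m².
T⁴ = P/(εσA) + T_w⁴ = 944/(0.46·5.67×10⁻⁸·0.5027) + (265)⁴
    = 7.200×10¹⁰ + 4.932×10⁹ = 7.694×10¹⁰ K⁴.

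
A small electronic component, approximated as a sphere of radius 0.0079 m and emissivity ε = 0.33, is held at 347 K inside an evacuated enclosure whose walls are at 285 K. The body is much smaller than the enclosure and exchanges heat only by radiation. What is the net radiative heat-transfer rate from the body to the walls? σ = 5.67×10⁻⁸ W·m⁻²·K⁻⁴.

For a small grey body in a large enclosure: P_net = εσA(T_body⁴ − T_wall⁴).
A = 4πr² = 7.843×10⁻⁴ m²; T_body⁴ − T_wall⁴ = 1.450×10¹⁰ − 6.598×10⁹ = 7.901×10⁹ K⁴.
|P_net| = 0.33·5.67×10⁻⁸·7.843×10⁻⁴·7.901×10⁹.

P_net ≈ 0.116 W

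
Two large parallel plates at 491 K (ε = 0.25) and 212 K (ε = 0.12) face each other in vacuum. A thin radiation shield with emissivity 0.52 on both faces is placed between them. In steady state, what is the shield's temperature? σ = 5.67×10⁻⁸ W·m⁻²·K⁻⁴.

T_s ≈ 443 K

In steady state the net flux on the hot side equals that on the cold side.
σ(T₁⁴−T_s⁴)/D₁ = σ(T_s⁴−T₂⁴)/D₂, with D₁ = 1/ε₁+1/ε_s−1 = 4.923, D₂ = 1/ε_s+1/ε₂−1 = 9.256.
Solve for T_s⁴: T_s⁴ = (D₂·T₁⁴ + D₁·T₂⁴)/(D₁+D₂) = 3.864×10¹⁰ K⁴.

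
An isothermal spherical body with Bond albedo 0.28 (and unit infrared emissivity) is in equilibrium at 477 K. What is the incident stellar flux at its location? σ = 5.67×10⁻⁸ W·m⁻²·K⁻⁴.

(1−a)S·πr² = σ·4πr²·T⁴ ⇒ S = 4σT⁴/(1−a).
S = 4·5.67×10⁻⁸·5.177×10¹⁰/0.720.

S ≈ 16300 W/m²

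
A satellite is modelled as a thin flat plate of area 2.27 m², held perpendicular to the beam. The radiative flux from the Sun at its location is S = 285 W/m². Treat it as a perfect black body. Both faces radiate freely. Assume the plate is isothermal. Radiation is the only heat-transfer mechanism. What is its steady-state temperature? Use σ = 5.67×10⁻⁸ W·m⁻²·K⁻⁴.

T ≈ 224 K

At equilibrium, absorbed power = emitted power.
Absorbing cross-section = A = 2.270 m²; emitting surface = 2A = 4.540 m² (ratio 2).
S·A_cross = εσ·A_surf·T⁴  ⇒  T⁴ = S/(2σ).
T⁴ = 1.00·285/(2·5.67×10⁻⁸) = 2.513×10⁹ K⁴.
T = (2.513×10⁹)^(1/4).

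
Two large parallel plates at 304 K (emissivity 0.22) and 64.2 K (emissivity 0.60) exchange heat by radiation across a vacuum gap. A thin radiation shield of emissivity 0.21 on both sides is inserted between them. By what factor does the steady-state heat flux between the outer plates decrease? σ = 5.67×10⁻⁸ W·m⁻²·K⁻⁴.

factor ≈ 2.64

Without shield: q₀ = σΔ(T⁴)/(1/ε₁+1/ε₂−1) with denominator 5.212.
With shield the two gaps are in series; the resistances add: (1/ε₁+1/ε_s−1)+(1/ε_s+1/ε₂−1) = 8.307+5.429 = 13.74.
Heat-flux ratio q₀/q = 13.74/5.212.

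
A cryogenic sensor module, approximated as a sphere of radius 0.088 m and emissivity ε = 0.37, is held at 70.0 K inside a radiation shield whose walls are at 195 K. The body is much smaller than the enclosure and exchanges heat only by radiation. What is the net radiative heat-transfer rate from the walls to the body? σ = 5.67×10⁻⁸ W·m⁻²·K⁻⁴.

For a small grey body in a large enclosure: P_net = εσA(T_body⁴ − T_wall⁴).
A = 4πr² = 0.09731 m²; T_body⁴ − T_wall⁴ = 2.401×10⁷ − 1.446×10⁹ = -1.422×10⁹ K⁴.
|P_net| = 0.37·5.67×10⁻⁸·0.09731·1.422×10⁹.

P_net ≈ 2.90 W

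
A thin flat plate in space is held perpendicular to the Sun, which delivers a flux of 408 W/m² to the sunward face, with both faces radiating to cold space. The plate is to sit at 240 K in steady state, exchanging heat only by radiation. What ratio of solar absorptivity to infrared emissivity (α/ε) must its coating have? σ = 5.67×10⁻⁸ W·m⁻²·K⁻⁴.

α/ε ≈ 0.922

Balance: αS·A = εσ·2A·T⁴ ⇒ α/ε = 2σT⁴/S.
α/ε = 2·5.67×10⁻⁸·(240)⁴/408 = 2·5.67×10⁻⁸·3.318×10⁹/408.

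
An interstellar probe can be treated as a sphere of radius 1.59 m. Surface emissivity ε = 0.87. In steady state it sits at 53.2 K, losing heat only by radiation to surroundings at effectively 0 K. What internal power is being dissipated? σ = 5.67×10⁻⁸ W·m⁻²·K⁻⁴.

Steady state: P = εσA T⁴.
A = 4πr² = 31.77 m²; T⁴ = (53.2)⁴ = 8.010×10⁶ K⁴.
P = 0.87 × 5.67×10⁻⁸ × 31.77 × 8.010×10⁶.

P ≈ 12.6 W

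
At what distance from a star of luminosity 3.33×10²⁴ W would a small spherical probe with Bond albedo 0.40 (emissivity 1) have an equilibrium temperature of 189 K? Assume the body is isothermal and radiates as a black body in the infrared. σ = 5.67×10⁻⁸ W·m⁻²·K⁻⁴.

For an isothermal black-emitting sphere, (1−a)S·πr² = σ·4πr²·T⁴ ⇒ S = 4σT⁴/(1−a).
S = 4·5.67×10⁻⁸·(189)⁴/0.600 = 482.3 W/m².
Flux falls as S = L/(4πd²), so d = √(L/(4πS)) = √(3.33×10²⁴/(4π·482.3)).

d ≈ 2.34×10¹⁰ m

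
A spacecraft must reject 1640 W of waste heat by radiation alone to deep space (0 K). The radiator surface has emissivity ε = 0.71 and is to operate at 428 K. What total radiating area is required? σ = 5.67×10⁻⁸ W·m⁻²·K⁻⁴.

P = εσA T⁴ ⇒ A = P/(εσT⁴).
T⁴ = 3.356×10¹⁰ K⁴.
A = 1640/(0.71 × 5.67×10⁻⁸ × 3.356×10¹⁰).

A ≈ 1.21 m²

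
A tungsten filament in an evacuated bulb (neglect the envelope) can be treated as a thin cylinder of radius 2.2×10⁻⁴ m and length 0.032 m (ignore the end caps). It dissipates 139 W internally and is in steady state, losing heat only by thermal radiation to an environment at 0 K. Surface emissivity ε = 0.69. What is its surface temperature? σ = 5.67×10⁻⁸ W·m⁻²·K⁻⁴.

T ≈ 2990 K

Steady state: internal power = radiated power, P = εσA T⁴.
Radiating area A = 2πrL = 4.423×10⁻⁵ m².
T⁴ = P/(εσA) = 139/(0.69·5.67×10⁻⁸·4.423×10⁻⁵) = 8.032×10¹³ K⁴.
T = (8.032×10¹³)^(1/4).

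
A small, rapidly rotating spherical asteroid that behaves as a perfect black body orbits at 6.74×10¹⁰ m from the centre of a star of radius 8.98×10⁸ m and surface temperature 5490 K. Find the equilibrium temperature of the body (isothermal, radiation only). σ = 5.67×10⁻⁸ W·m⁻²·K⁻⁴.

T ≈ 448 K

The star's surface emits σT_*⁴; at distance d the flux is S = σT_*⁴(R_*/d)².
S = 5.67×10⁻⁸·(5490)⁴·(8.98×10⁸/6.74×10¹⁰)² = 9143 W/m².
For an isothermal sphere T⁴ = (1−a)S/(4σ) = 4.031×10¹⁰ K⁴.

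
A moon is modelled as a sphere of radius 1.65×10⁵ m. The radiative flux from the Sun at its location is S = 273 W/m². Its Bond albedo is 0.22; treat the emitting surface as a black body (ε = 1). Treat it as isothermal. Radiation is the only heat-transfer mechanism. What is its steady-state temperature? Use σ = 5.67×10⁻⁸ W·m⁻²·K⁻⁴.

At equilibrium, absorbed power = emitted power.
Absorbing cross-section = πr² = 8.553×10¹⁰ m²; emitting surface = 4πr² = 3.421×10¹¹ m² (ratio 4).
(1−a)S·A_cross = εσ·A_surf·T⁴  ⇒  T⁴ = (1−a)S/(4σ).
T⁴ = 0.780·273/(4·5.67×10⁻⁸) = 9.389×10⁸ K⁴.
T = (9.389×10⁸)^(1/4).

T ≈ 175 K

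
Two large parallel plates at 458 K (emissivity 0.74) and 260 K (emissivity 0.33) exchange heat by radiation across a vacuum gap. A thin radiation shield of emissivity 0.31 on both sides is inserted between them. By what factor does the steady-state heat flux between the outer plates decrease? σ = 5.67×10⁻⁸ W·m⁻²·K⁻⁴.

factor ≈ 2.61

Without shield: q₀ = σΔ(T⁴)/(1/ε₁+1/ε₂−1) with denominator 3.382.
With shield the two gaps are in series; the resistances add: (1/ε₁+1/ε_s−1)+(1/ε_s+1/ε₂−1) = 3.577+5.256 = 8.833.
Heat-flux ratio q₀/q = 8.833/3.382.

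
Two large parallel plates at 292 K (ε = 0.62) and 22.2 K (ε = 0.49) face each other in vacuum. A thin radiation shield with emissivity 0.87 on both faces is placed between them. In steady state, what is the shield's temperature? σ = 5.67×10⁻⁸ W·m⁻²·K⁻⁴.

T_s ≈ 252 K

In steady state the net flux on the hot side equals that on the cold side.
σ(T₁⁴−T_s⁴)/D₁ = σ(T_s⁴−T₂⁴)/D₂, with D₁ = 1/ε₁+1/ε_s−1 = 1.762, D₂ = 1/ε_s+1/ε₂−1 = 2.190.
Solve for T_s⁴: T_s⁴ = (D₂·T₁⁴ + D₁·T₂⁴)/(D₁+D₂) = 4.029×10⁹ K⁴.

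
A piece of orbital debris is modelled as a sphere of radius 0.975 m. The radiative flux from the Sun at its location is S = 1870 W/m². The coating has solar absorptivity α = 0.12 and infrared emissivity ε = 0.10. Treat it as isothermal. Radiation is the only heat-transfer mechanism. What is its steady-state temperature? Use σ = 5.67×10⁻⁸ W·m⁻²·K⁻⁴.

T ≈ 315 K

At equilibrium, absorbed power = emitted power.
Absorbing cross-section = πr² = 2.986 m²; emitting surface = 4πr² = 11.95 m² (ratio 4).
αS·A_cross = εσ·A_surf·T⁴  ⇒  T⁴ = αS/(ε·4σ).
T⁴ = 0.120·1870/(0.10·4·5.67×10⁻⁸) = 9.894×10⁹ K⁴.
T = (9.894×10⁹)^(1/4).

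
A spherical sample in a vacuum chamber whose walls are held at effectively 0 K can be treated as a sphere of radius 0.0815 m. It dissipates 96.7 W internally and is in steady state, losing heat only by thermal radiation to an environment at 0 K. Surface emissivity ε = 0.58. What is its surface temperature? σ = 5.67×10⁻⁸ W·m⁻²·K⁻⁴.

T ≈ 433 K

Steady state: internal power = radiated power, P = εσA T⁴.
Radiating area A = 4πr² = 0.08347 m².
T⁴ = P/(εσA) = 96.7/(0.58·5.67×10⁻⁸·0.08347) = 3.523×10¹⁰ K⁴.
T = (3.523×10¹⁰)^(1/4).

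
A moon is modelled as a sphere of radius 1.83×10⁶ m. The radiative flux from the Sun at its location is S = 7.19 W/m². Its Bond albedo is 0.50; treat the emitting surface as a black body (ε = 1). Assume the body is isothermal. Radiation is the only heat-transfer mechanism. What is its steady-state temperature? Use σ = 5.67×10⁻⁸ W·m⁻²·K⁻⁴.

T ≈ 63.1 K

At equilibrium, absorbed power = emitted power.
Absorbing cross-section = πr² = 1.052×10¹³ m²; emitting surface = 4πr² = 4.208×10¹³ m² (ratio 4).
(1−a)S·A_cross = εσ·A_surf·T⁴  ⇒  T⁴ = (1−a)S/(4σ).
T⁴ = 0.500·7.19/(4·5.67×10⁻⁸) = 1.585×10⁷ K⁴.
T = (1.585×10⁷)^(1/4).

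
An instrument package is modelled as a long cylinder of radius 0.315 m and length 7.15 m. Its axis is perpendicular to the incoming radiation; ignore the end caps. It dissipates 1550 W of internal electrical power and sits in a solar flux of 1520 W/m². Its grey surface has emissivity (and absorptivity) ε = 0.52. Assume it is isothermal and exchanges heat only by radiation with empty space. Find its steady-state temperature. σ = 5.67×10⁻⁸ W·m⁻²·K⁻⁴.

At steady state, absorbed solar power + internal power = radiated power.
Absorbed: α·S·A_cross = 0.52·1520·4.505 = 3560 W (cross-section 2rL).
Total input = 3560 + 1550 = 5110 W.
Radiated: εσ·A_surf·T⁴ with A_surf = 2πrL = 14.15 m².
T⁴ = 5110/(0.52·5.67×10⁻⁸·14.15) = 1.225×10¹⁰ K⁴.

T ≈ 333 K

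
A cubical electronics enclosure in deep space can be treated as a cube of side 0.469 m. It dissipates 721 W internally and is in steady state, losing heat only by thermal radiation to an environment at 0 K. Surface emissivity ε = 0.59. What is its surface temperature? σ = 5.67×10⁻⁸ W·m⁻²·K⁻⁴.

Steady state: internal power = radiated power, P = εσA T⁴.
Radiating area A = 6L² = 1.320 m².
T⁴ = P/(εσA) = 721/(0.59·5.67×10⁻⁸·1.320) = 1.633×10¹⁰ K⁴.
T = (1.633×10¹⁰)^(1/4).

T ≈ 357 K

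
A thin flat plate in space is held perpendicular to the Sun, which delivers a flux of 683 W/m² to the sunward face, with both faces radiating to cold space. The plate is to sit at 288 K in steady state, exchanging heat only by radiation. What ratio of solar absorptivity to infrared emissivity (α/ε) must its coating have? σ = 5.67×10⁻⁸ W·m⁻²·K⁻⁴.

α/ε ≈ 1.14

Balance: αS·A = εσ·2A·T⁴ ⇒ α/ε = 2σT⁴/S.
α/ε = 2·5.67×10⁻⁸·(288)⁴/683 = 2·5.67×10⁻⁸·6.880×10⁹/683.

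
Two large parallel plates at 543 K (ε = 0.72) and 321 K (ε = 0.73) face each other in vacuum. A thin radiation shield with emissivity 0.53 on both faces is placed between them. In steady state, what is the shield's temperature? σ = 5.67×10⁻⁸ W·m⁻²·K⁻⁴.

In steady state the net flux on the hot side equals that on the cold side.
σ(T₁⁴−T_s⁴)/D₁ = σ(T_s⁴−T₂⁴)/D₂, with D₁ = 1/ε₁+1/ε_s−1 = 2.276, D₂ = 1/ε_s+1/ε₂−1 = 2.257.
Solve for T_s⁴: T_s⁴ = (D₂·T₁⁴ + D₁·T₂⁴)/(D₁+D₂) = 4.862×10¹⁰ K⁴.

T_s ≈ 470 K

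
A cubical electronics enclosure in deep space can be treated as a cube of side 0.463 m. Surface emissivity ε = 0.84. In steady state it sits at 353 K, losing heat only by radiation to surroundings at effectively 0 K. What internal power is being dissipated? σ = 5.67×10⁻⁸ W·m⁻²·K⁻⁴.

P ≈ 951 W

Steady state: P = εσA T⁴.
A = 6L² = 1.286 m²; T⁴ = (353)⁴ = 1.553×10¹⁰ K⁴.
P = 0.84 × 5.67×10⁻⁸ × 1.286 × 1.553×10¹⁰.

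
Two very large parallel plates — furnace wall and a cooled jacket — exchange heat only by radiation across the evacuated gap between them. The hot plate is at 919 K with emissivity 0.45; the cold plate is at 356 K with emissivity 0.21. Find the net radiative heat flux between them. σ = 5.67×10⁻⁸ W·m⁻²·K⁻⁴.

For two infinite grey parallel plates, q = σ(T₁⁴ − T₂⁴)/(1/ε₁ + 1/ε₂ − 1).
T₁⁴ − T₂⁴ = 7.133×10¹¹ − 1.606×10¹⁰ = 6.972×10¹¹ K⁴.
1/ε₁ + 1/ε₂ − 1 = 2.222 + 4.762 − 1 = 5.984.
q = 5.67×10⁻⁸ × 6.972×10¹¹ / 5.984.

q ≈ 6610 W/m²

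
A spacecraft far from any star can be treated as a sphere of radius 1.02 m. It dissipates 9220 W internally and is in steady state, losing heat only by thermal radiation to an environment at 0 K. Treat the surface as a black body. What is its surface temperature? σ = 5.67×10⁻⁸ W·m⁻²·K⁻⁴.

Steady state: internal power = radiated power, P = εσA T⁴.
Radiating area A = 4πr² = 13.07 m².
T⁴ = P/(εσA) = 9220/(1.0·5.67×10⁻⁸·13.07) = 1.244×10¹⁰ K⁴.
T = (1.244×10¹⁰)^(1/4).

T ≈ 334 K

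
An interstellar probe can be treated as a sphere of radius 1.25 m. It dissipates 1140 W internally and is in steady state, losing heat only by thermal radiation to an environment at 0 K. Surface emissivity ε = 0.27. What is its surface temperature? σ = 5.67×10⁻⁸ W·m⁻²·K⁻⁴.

T ≈ 248 K

Steady state: internal power = radiated power, P = εσA T⁴.
Radiating area A = 4πr² = 19.63 m².
T⁴ = P/(εσA) = 1140/(0.27·5.67×10⁻⁸·19.63) = 3.793×10⁹ K⁴.
T = (3.793×10⁹)^(1/4).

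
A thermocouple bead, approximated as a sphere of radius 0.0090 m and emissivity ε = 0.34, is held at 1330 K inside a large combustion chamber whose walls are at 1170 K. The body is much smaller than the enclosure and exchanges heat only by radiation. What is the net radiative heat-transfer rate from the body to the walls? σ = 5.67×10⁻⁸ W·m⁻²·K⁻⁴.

P_net ≈ 24.6 W

For a small grey body in a large enclosure: P_net = εσA(T_body⁴ − T_wall⁴).
A = 4πr² = 0.001018 m²; T_body⁴ − T_wall⁴ = 3.129×10¹² − 1.874×10¹² = 1.255×10¹² K⁴.
|P_net| = 0.34·5.67×10⁻⁸·0.001018·1.255×10¹².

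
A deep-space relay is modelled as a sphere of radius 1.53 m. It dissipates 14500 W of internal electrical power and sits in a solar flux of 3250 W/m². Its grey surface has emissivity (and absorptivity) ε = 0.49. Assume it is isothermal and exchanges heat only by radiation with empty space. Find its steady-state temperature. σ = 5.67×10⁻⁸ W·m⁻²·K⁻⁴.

At steady state, absorbed solar power + internal power = radiated power.
Absorbed: α·S·A_cross = 0.49·3250·7.354 = 11710 W (cross-section πr²).
Total input = 11710 + 14500 = 26210 W.
Radiated: εσ·A_surf·T⁴ with A_surf = 4πr² = 29.42 m².
T⁴ = 26210/(0.49·5.67×10⁻⁸·29.42) = 3.207×10¹⁰ K⁴.

T ≈ 423 K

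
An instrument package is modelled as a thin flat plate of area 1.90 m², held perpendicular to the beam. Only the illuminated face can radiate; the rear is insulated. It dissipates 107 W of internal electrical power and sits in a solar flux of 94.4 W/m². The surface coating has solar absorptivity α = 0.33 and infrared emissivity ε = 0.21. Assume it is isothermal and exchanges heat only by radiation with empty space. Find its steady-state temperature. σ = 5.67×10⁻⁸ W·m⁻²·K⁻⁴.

At steady state, absorbed solar power + internal power = radiated power.
Absorbed: α·S·A_cross = 0.33·94.4·1.900 = 59.19 W (cross-section A).
Total input = 59.19 + 107 = 166.2 W.
Radiated: εσ·A_surf·T⁴ with A_surf = A = 1.900 m².
T⁴ = 166.2/(0.21·5.67×10⁻⁸·1.900) = 7.346×10⁹ K⁴.

T ≈ 293 K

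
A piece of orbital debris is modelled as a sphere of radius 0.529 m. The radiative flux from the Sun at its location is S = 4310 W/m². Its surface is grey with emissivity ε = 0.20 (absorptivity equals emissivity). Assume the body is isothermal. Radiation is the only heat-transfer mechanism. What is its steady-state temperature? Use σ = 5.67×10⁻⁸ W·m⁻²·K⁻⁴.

T ≈ 371 K

At equilibrium, absorbed power = emitted power.
Absorbing cross-section = πr² = 0.8791 m²; emitting surface = 4πr² = 3.517 m² (ratio 4).
εS·A_cross = εσ·A_surf·T⁴  ⇒  T⁴ = S/(4σ)   (ε cancels).
T⁴ = 4310/(4·5.67×10⁻⁸) = 1.900×10¹⁰ K⁴.
T = (1.900×10¹⁰)^(1/4).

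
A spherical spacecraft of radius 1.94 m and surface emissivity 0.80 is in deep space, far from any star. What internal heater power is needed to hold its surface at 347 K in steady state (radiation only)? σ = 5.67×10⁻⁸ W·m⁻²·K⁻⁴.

P = εσ·4πr²·T⁴.
4πr² = 47.29 m²; T⁴ = 1.450×10¹⁰ K⁴.
P = 0.80·5.67×10⁻⁸·47.29·1.450×10¹⁰.

P ≈ 31100 W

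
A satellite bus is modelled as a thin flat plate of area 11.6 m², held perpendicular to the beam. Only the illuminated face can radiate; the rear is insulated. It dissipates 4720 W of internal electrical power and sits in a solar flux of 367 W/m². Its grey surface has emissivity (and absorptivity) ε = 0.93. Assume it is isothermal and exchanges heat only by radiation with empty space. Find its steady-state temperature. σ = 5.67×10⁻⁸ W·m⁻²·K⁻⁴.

T ≈ 345 K

At steady state, absorbed solar power + internal power = radiated power.
Absorbed: α·S·A_cross = 0.93·367·11.60 = 3959 W (cross-section A).
Total input = 3959 + 4720 = 8679 W.
Radiated: εσ·A_surf·T⁴ with A_surf = A = 11.60 m².
T⁴ = 8679/(0.93·5.67×10⁻⁸·11.60) = 1.419×10¹⁰ K⁴.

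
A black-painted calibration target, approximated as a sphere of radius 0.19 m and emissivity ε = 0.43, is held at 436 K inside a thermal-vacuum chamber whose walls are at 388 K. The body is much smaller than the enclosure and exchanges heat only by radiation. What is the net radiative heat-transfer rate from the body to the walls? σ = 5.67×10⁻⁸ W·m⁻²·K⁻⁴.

P_net ≈ 149 W

For a small grey body in a large enclosure: P_net = εσA(T_body⁴ − T_wall⁴).
A = 4πr² = 0.4536 m²; T_body⁴ − T_wall⁴ = 3.614×10¹⁰ − 2.266×10¹⁰ = 1.347×10¹⁰ K⁴.
|P_net| = 0.43·5.67×10⁻⁸·0.4536·1.347×10¹⁰.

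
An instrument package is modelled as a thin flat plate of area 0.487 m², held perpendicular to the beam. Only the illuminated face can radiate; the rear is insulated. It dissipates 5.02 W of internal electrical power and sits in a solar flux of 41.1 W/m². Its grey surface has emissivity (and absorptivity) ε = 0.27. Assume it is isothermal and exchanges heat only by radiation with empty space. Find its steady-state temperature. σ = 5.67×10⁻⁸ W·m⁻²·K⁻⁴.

At steady state, absorbed solar power + internal power = radiated power.
Absorbed: α·S·A_cross = 0.27·41.1·0.4870 = 5.404 W (cross-section A).
Total input = 5.404 + 5.02 = 10.42 W.
Radiated: εσ·A_surf·T⁴ with A_surf = A = 0.4870 m².
T⁴ = 10.42/(0.27·5.67×10⁻⁸·0.4870) = 1.398×10⁹ K⁴.

T ≈ 193 K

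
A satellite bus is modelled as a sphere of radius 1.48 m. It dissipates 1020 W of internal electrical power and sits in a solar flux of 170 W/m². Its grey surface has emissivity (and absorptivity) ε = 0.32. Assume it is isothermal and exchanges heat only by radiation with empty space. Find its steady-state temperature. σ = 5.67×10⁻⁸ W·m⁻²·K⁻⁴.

At steady state, absorbed solar power + internal power = radiated power.
Absorbed: α·S·A_cross = 0.32·170·6.881 = 374.3 W (cross-section πr²).
Total input = 374.3 + 1020 = 1394 W.
Radiated: εσ·A_surf·T⁴ with A_surf = 4πr² = 27.53 m².
T⁴ = 1394/(0.32·5.67×10⁻⁸·27.53) = 2.792×10⁹ K⁴.

T ≈ 230 K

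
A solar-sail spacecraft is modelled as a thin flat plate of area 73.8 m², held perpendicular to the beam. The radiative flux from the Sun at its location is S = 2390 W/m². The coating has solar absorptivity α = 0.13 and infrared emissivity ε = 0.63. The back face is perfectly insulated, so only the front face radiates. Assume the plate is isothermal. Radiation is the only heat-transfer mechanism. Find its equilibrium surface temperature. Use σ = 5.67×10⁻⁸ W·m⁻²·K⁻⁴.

At equilibrium, absorbed power = emitted power.
Absorbing cross-section = A = 73.80 m²; emitting surface = A = 73.80 m² (ratio 1).
αS·A_cross = εσ·A_surf·T⁴  ⇒  T⁴ = αS/(ε·1σ).
T⁴ = 0.130·2390/(0.63·1·5.67×10⁻⁸) = 8.698×10⁹ K⁴.
T = (8.698×10⁹)^(1/4).

T ≈ 305 K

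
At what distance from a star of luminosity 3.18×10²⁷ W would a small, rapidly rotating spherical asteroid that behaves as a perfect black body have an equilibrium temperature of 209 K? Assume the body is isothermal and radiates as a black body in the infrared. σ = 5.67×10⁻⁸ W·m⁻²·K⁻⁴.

d ≈ 7.65×10¹¹ m

For an isothermal black-emitting sphere, (1−a)S·πr² = σ·4πr²·T⁴ ⇒ S = 4σT⁴/(1−a).
S = 4·5.67×10⁻⁸·(209)⁴/1.00 = 432.7 W/m².
Flux falls as S = L/(4πd²), so d = √(L/(4πS)) = √(3.18×10²⁷/(4π·432.7)).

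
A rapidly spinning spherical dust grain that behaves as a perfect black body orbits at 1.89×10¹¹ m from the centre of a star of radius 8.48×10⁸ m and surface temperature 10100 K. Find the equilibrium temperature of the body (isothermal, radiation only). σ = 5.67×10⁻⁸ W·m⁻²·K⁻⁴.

The star's surface emits σT_*⁴; at distance d the flux is S = σT_*⁴(R_*/d)².
S = 5.67×10⁻⁸·(10100)⁴·(8.48×10⁸/1.89×10¹¹)² = 11880 W/m².
For an isothermal sphere T⁴ = (1−a)S/(4σ) = 5.237×10¹⁰ K⁴.

T ≈ 478 K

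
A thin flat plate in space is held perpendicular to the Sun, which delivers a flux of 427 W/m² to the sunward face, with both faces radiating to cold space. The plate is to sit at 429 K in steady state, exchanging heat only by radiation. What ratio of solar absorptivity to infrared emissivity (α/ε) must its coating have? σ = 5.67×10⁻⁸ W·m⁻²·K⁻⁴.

Balance: αS·A = εσ·2A·T⁴ ⇒ α/ε = 2σT⁴/S.
α/ε = 2·5.67×10⁻⁸·(429)⁴/427 = 2·5.67×10⁻⁸·3.387×10¹⁰/427.

α/ε ≈ 9.00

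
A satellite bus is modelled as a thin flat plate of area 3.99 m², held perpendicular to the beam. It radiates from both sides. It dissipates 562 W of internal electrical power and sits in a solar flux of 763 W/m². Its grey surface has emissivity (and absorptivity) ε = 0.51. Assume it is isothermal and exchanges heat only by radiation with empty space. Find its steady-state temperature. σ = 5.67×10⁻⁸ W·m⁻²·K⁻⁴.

T ≈ 309 K

At steady state, absorbed solar power + internal power = radiated power.
Absorbed: α·S·A_cross = 0.51·763·3.990 = 1553 W (cross-section A).
Total input = 1553 + 562 = 2115 W.
Radiated: εσ·A_surf·T⁴ with A_surf = 2A = 7.980 m².
T⁴ = 2115/(0.51·5.67×10⁻⁸·7.980) = 9.164×10⁹ K⁴.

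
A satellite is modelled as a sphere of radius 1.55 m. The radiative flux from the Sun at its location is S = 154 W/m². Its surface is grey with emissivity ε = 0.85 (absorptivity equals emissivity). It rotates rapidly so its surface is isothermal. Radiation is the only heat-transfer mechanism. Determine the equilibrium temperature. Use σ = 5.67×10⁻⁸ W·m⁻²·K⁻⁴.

T ≈ 161 K

At equilibrium, absorbed power = emitted power.
Absorbing cross-section = πr² = 7.548 m²; emitting surface = 4πr² = 30.19 m² (ratio 4).
εS·A_cross = εσ·A_surf·T⁴  ⇒  T⁴ = S/(4σ)   (ε cancels).
T⁴ = 154/(4·5.67×10⁻⁸) = 6.790×10⁸ K⁴.
T = (6.790×10⁸)^(1/4).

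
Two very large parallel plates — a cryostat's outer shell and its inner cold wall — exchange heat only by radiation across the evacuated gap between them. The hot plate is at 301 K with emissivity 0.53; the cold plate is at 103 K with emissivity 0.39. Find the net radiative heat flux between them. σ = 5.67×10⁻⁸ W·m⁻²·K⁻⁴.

For two infinite grey parallel plates, q = σ(T₁⁴ − T₂⁴)/(1/ε₁ + 1/ε₂ − 1).
T₁⁴ − T₂⁴ = 8.209×10⁹ − 1.126×10⁸ = 8.096×10⁹ K⁴.
1/ε₁ + 1/ε₂ − 1 = 1.887 + 2.564 − 1 = 3.451.
q = 5.67×10⁻⁸ × 8.096×10⁹ / 3.451.

q ≈ 133 W/m²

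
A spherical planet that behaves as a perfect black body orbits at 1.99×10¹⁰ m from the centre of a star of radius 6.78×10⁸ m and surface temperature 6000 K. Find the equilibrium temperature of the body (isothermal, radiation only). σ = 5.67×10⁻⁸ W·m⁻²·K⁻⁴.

T ≈ 783 K

The star's surface emits σT_*⁴; at distance d the flux is S = σT_*⁴(R_*/d)².
S = 5.67×10⁻⁸·(6000)⁴·(6.78×10⁸/1.99×10¹⁰)² = 85300 W/m².
For an isothermal sphere T⁴ = (1−a)S/(4σ) = 3.761×10¹¹ K⁴.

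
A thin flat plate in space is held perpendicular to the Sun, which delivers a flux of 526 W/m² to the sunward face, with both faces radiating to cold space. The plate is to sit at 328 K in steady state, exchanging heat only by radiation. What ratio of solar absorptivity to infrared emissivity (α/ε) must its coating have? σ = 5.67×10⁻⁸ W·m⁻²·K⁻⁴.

Balance: αS·A = εσ·2A·T⁴ ⇒ α/ε = 2σT⁴/S.
α/ε = 2·5.67×10⁻⁸·(328)⁴/526 = 2·5.67×10⁻⁸·1.157×10¹⁰/526.

α/ε ≈ 2.50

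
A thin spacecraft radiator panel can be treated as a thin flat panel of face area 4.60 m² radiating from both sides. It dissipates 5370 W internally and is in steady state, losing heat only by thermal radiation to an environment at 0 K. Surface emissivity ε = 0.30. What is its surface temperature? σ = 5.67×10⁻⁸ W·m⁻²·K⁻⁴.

T ≈ 430 K

Steady state: internal power = radiated power, P = εσA T⁴.
Radiating area A = 2·4.60 = 9.200 m².
T⁴ = P/(εσA) = 5370/(0.30·5.67×10⁻⁸·9.200) = 3.431×10¹⁰ K⁴.
T = (3.431×10¹⁰)^(1/4).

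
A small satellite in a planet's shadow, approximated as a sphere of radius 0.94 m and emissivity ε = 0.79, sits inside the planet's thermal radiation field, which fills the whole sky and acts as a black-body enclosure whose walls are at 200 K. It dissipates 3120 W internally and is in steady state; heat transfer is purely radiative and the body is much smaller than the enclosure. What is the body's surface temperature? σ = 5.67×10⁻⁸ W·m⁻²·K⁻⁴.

T ≈ 298 K

For a small grey body in a large enclosure, net radiated power = εσA(T⁴ − T_w⁴).
Steady state: P = εσA(T⁴ − T_w⁴) with A = 4πr² = 11.10 m².
T⁴ = P/(εσA) + T_w⁴ = 3120/(0.79·5.67×10⁻⁸·11.10) + (200)⁴
    = 6.273×10⁹ + 1.600×10⁹ = 7.873×10⁹ K⁴.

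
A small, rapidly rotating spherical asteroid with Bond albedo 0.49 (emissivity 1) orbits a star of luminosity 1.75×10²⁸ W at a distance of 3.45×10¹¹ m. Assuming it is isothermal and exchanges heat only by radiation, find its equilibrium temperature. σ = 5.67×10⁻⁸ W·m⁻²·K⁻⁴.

First find the stellar flux at distance d: S = L/(4πd²) = 1.75×10²⁸/(4π·(3.45×10¹¹)²) = 11700 W/m².
For an isothermal sphere, absorbed (1−a)S·πr² = emitted σ·4πr²·T⁴, so T⁴ = (1−a)S/(4σ).
T⁴ = 0.510·11700/(4·5.67×10⁻⁸) = 2.631×10¹⁰ K⁴.

T ≈ 403 K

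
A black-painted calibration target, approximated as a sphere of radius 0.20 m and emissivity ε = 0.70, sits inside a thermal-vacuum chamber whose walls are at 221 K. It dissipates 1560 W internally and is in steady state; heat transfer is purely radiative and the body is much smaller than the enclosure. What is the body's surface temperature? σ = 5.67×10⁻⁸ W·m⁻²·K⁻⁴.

For a small grey body in a large enclosure, net radiated power = εσA(T⁴ − T_w⁴).
Steady state: P = εσA(T⁴ − T_w⁴) with A = 4πr² = 0.5027 m².
T⁴ = P/(εσA) + T_w⁴ = 1560/(0.70·5.67×10⁻⁸·0.5027) + (221)⁴
    = 7.819×10¹⁰ + 2.385×10⁹ = 8.058×10¹⁰ K⁴.

T ≈ 533 K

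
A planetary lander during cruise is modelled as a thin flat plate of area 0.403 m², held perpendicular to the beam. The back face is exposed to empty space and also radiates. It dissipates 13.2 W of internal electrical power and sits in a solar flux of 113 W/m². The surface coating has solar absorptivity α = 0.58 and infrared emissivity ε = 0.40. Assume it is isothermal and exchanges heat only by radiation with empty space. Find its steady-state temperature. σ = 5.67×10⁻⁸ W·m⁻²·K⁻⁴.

At steady state, absorbed solar power + internal power = radiated power.
Absorbed: α·S·A_cross = 0.58·113·0.4030 = 26.41 W (cross-section A).
Total input = 26.41 + 13.2 = 39.61 W.
Radiated: εσ·A_surf·T⁴ with A_surf = 2A = 0.8060 m².
T⁴ = 39.61/(0.40·5.67×10⁻⁸·0.8060) = 2.167×10⁹ K⁴.

T ≈ 216 K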